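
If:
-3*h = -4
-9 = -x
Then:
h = 4/3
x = 9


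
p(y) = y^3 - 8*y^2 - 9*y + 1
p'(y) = 3*y^2 - 16*y - 9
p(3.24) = -78.13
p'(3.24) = -29.35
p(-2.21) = -28.98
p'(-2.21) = 41.01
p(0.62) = -7.42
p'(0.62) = -17.77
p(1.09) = -17.02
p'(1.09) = -22.88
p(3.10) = -73.99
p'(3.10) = -29.77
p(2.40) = -52.86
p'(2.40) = -30.12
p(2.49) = -55.57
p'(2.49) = -30.24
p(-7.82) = -896.05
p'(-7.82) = 299.58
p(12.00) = 469.00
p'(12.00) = 231.00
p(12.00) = 469.00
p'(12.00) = 231.00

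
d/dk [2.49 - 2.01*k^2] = -4.02*k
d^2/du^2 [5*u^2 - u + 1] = 10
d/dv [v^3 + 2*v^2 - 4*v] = 3*v^2 + 4*v - 4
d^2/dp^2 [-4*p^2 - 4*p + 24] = -8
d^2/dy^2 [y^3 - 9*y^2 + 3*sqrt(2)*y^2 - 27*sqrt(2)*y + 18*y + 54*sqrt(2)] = 6*y - 18 + 6*sqrt(2)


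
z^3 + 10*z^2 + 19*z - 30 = (z - 1)*(z + 5)*(z + 6)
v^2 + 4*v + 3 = (v + 1)*(v + 3)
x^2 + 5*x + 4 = (x + 1)*(x + 4)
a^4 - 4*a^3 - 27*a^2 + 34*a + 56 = (a - 7)*(a - 2)*(a + 1)*(a + 4)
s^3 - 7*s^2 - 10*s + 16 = (s - 8)*(s - 1)*(s + 2)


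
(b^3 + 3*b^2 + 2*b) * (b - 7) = b^4 - 4*b^3 - 19*b^2 - 14*b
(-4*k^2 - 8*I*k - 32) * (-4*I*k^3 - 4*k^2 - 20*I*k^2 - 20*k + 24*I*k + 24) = 16*I*k^5 - 16*k^4 + 80*I*k^4 - 80*k^3 + 64*I*k^3 + 224*k^2 + 800*I*k^2 + 640*k - 960*I*k - 768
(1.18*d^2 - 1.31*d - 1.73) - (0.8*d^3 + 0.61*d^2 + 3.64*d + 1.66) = -0.8*d^3 + 0.57*d^2 - 4.95*d - 3.39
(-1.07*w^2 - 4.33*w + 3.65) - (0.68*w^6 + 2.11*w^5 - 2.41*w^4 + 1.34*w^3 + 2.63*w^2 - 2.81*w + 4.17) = -0.68*w^6 - 2.11*w^5 + 2.41*w^4 - 1.34*w^3 - 3.7*w^2 - 1.52*w - 0.52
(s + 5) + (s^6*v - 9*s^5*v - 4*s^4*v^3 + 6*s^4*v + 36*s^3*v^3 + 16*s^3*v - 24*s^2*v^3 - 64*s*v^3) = s^6*v - 9*s^5*v - 4*s^4*v^3 + 6*s^4*v + 36*s^3*v^3 + 16*s^3*v - 24*s^2*v^3 - 64*s*v^3 + s + 5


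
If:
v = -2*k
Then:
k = -v/2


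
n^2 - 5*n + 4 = (n - 4)*(n - 1)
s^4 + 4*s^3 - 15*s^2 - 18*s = s*(s - 3)*(s + 1)*(s + 6)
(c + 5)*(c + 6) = c^2 + 11*c + 30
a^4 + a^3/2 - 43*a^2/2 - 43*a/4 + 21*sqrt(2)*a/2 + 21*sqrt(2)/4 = (a + 1/2)*(a - 3*sqrt(2))*(a - sqrt(2)/2)*(a + 7*sqrt(2)/2)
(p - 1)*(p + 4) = p^2 + 3*p - 4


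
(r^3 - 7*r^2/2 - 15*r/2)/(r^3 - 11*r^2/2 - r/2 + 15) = r/(r - 2)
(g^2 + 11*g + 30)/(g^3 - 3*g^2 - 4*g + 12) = (g^2 + 11*g + 30)/(g^3 - 3*g^2 - 4*g + 12)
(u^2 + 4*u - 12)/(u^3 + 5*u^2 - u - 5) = (u^2 + 4*u - 12)/(u^3 + 5*u^2 - u - 5)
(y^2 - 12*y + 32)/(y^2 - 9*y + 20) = (y - 8)/(y - 5)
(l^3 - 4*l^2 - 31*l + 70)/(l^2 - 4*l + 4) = (l^2 - 2*l - 35)/(l - 2)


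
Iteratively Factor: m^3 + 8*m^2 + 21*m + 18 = (m + 2)*(m^2 + 6*m + 9) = (m + 2)*(m + 3)*(m + 3)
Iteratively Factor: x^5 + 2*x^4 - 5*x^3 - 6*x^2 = (x + 1)*(x^4 + x^3 - 6*x^2) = (x - 2)*(x + 1)*(x^3 + 3*x^2) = x*(x - 2)*(x + 1)*(x^2 + 3*x) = x*(x - 2)*(x + 1)*(x + 3)*(x)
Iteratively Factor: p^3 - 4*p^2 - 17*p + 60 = (p - 3)*(p^2 - p - 20) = (p - 5)*(p - 3)*(p + 4)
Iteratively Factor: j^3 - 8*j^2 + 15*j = (j)*(j^2 - 8*j + 15) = j*(j - 5)*(j - 3)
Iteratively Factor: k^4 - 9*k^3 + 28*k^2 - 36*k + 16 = (k - 1)*(k^3 - 8*k^2 + 20*k - 16) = (k - 2)*(k - 1)*(k^2 - 6*k + 8) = (k - 4)*(k - 2)*(k - 1)*(k - 2)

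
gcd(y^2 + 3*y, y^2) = y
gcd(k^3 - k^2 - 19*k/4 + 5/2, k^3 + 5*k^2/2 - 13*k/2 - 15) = k^2 - k/2 - 5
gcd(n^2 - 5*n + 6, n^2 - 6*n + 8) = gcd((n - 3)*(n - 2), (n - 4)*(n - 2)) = n - 2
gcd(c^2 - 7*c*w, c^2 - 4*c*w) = c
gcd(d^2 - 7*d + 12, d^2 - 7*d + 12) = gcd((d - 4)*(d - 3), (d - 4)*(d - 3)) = d^2 - 7*d + 12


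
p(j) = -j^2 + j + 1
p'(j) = 1 - 2*j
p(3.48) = -7.63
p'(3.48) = -5.96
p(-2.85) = -9.97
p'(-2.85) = 6.70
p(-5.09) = -30.00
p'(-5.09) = 11.18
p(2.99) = -4.95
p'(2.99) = -4.98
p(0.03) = 1.03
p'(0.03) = 0.94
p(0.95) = 1.05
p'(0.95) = -0.90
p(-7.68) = -65.66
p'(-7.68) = 16.36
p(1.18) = 0.79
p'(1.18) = -1.36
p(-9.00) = -89.00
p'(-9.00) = 19.00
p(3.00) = -5.00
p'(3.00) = -5.00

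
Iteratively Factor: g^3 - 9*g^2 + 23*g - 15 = (g - 3)*(g^2 - 6*g + 5) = (g - 3)*(g - 1)*(g - 5)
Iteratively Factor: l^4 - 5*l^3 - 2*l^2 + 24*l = (l - 3)*(l^3 - 2*l^2 - 8*l) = l*(l - 3)*(l^2 - 2*l - 8) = l*(l - 4)*(l - 3)*(l + 2)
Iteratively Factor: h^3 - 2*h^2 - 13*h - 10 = (h - 5)*(h^2 + 3*h + 2) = (h - 5)*(h + 2)*(h + 1)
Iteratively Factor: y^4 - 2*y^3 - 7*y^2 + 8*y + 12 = (y - 3)*(y^3 + y^2 - 4*y - 4) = (y - 3)*(y + 2)*(y^2 - y - 2) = (y - 3)*(y + 1)*(y + 2)*(y - 2)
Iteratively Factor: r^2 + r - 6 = (r + 3)*(r - 2)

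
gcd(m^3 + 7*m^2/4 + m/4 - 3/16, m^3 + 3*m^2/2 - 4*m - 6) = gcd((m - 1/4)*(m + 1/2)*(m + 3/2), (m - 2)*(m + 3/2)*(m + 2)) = m + 3/2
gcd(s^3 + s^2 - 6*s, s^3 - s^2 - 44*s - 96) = s + 3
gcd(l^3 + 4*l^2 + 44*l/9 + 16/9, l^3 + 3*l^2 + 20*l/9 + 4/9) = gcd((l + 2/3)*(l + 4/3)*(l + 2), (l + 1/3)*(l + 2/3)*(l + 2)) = l^2 + 8*l/3 + 4/3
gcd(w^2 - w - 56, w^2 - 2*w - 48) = w - 8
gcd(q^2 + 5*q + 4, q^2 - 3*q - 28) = q + 4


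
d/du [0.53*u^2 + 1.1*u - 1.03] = 1.06*u + 1.1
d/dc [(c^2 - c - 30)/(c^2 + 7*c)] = 2*(4*c^2 + 30*c + 105)/(c^2*(c^2 + 14*c + 49))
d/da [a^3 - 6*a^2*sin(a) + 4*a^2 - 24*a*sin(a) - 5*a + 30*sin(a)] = -6*a^2*cos(a) + 3*a^2 - 12*a*sin(a) - 24*a*cos(a) + 8*a - 24*sin(a) + 30*cos(a) - 5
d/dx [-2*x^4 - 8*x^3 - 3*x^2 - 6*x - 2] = -8*x^3 - 24*x^2 - 6*x - 6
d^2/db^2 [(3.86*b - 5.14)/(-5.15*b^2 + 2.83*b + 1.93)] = ((3.86*b - 5.14)*(10.3*b - 2.83)*(20.6*b - 5.66) + (119.274*b - 74.7896)*(-5.15*b^2 + 2.83*b + 1.93))/(-5.15*b^2 + 2.83*b + 1.93)^3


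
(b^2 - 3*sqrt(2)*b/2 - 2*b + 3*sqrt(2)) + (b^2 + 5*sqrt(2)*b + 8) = 2*b^2 - 2*b + 7*sqrt(2)*b/2 + 3*sqrt(2) + 8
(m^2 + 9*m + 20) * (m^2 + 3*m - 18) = m^4 + 12*m^3 + 29*m^2 - 102*m - 360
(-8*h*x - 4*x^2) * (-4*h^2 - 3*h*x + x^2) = 32*h^3*x + 40*h^2*x^2 + 4*h*x^3 - 4*x^4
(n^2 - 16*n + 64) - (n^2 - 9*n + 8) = 56 - 7*n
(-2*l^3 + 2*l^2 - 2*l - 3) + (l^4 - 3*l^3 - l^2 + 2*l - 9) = l^4 - 5*l^3 + l^2 - 12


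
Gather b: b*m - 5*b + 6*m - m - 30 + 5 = b*(m - 5) + 5*m - 25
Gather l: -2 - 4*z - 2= -4*z - 4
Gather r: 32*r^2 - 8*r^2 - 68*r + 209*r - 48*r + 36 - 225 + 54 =24*r^2 + 93*r - 135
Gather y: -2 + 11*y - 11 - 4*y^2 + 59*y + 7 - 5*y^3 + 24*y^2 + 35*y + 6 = -5*y^3 + 20*y^2 + 105*y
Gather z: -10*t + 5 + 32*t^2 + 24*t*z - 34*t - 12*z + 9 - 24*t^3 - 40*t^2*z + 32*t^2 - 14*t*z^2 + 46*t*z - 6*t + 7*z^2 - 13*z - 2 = -24*t^3 + 64*t^2 - 50*t + z^2*(7 - 14*t) + z*(-40*t^2 + 70*t - 25) + 12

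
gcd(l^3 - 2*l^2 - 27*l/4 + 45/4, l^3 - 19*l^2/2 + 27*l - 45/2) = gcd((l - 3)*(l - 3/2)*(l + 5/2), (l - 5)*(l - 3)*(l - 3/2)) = l^2 - 9*l/2 + 9/2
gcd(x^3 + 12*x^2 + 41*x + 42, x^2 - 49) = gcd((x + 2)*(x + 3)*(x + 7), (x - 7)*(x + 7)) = x + 7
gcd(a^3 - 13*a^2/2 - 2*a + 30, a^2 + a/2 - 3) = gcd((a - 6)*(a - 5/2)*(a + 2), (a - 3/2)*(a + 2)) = a + 2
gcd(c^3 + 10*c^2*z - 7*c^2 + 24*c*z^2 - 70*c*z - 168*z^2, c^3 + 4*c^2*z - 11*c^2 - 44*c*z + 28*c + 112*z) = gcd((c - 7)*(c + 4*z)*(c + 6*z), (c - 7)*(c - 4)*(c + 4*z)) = c^2 + 4*c*z - 7*c - 28*z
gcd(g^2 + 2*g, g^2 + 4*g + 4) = g + 2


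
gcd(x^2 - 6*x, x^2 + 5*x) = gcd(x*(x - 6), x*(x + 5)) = x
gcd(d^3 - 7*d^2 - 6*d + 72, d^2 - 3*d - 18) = d^2 - 3*d - 18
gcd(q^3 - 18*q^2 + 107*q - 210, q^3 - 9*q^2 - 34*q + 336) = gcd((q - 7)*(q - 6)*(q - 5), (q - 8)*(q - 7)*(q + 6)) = q - 7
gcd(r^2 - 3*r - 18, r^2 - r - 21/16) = 1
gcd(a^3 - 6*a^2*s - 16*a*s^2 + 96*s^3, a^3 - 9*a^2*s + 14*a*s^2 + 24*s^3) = a^2 - 10*a*s + 24*s^2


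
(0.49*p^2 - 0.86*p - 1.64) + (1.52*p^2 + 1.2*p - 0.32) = 2.01*p^2 + 0.34*p - 1.96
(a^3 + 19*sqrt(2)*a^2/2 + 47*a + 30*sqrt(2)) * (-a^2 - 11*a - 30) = -a^5 - 19*sqrt(2)*a^4/2 - 11*a^4 - 209*sqrt(2)*a^3/2 - 77*a^3 - 517*a^2 - 315*sqrt(2)*a^2 - 1410*a - 330*sqrt(2)*a - 900*sqrt(2)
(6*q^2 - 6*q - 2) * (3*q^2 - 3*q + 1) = 18*q^4 - 36*q^3 + 18*q^2 - 2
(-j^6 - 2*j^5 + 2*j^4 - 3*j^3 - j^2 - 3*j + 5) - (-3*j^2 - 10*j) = -j^6 - 2*j^5 + 2*j^4 - 3*j^3 + 2*j^2 + 7*j + 5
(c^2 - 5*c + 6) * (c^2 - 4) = c^4 - 5*c^3 + 2*c^2 + 20*c - 24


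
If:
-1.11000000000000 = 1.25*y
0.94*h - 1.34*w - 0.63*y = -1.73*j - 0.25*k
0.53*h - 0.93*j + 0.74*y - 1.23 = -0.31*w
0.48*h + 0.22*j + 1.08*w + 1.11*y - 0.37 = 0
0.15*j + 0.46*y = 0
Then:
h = 10.71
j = 2.72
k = -83.14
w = -4.06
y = -0.89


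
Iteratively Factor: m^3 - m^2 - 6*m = (m)*(m^2 - m - 6) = m*(m - 3)*(m + 2)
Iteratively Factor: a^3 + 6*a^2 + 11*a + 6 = (a + 2)*(a^2 + 4*a + 3) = (a + 2)*(a + 3)*(a + 1)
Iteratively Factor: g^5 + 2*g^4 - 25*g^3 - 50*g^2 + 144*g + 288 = (g - 4)*(g^4 + 6*g^3 - g^2 - 54*g - 72) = (g - 4)*(g + 2)*(g^3 + 4*g^2 - 9*g - 36) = (g - 4)*(g + 2)*(g + 4)*(g^2 - 9) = (g - 4)*(g + 2)*(g + 3)*(g + 4)*(g - 3)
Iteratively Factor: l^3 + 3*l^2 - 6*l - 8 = (l - 2)*(l^2 + 5*l + 4) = (l - 2)*(l + 1)*(l + 4)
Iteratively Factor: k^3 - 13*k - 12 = (k - 4)*(k^2 + 4*k + 3) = (k - 4)*(k + 3)*(k + 1)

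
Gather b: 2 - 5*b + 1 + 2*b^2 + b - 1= 2*b^2 - 4*b + 2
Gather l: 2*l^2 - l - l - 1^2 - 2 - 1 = 2*l^2 - 2*l - 4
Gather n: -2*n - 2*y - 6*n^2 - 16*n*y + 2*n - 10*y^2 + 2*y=-6*n^2 - 16*n*y - 10*y^2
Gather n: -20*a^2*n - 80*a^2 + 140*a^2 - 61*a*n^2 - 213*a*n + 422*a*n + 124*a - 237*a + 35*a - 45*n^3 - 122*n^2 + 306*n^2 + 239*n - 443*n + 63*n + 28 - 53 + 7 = 60*a^2 - 78*a - 45*n^3 + n^2*(184 - 61*a) + n*(-20*a^2 + 209*a - 141) - 18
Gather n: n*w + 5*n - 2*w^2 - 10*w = n*(w + 5) - 2*w^2 - 10*w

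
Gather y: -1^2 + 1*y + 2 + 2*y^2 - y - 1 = 2*y^2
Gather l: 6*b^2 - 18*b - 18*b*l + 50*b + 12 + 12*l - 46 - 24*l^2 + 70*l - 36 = 6*b^2 + 32*b - 24*l^2 + l*(82 - 18*b) - 70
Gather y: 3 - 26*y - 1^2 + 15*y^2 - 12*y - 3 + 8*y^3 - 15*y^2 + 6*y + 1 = 8*y^3 - 32*y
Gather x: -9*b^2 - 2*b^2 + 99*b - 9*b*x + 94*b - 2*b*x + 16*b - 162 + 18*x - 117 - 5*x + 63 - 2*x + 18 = -11*b^2 + 209*b + x*(11 - 11*b) - 198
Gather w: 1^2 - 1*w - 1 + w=0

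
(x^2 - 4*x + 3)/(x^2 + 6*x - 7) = (x - 3)/(x + 7)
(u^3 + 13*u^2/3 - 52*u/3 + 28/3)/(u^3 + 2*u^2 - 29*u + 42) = (u - 2/3)/(u - 3)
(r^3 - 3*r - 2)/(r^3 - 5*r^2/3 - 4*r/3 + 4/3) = 3*(r + 1)/(3*r - 2)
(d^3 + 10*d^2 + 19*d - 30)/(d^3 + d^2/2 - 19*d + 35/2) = 2*(d + 6)/(2*d - 7)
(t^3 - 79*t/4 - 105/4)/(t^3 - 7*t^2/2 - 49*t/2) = (2*t^2 - 7*t - 15)/(2*t*(t - 7))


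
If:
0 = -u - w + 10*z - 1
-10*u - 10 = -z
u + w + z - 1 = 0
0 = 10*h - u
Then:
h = -27/275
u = -54/55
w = 9/5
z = 2/11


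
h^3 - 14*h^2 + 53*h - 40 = (h - 8)*(h - 5)*(h - 1)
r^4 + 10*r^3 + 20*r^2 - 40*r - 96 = (r - 2)*(r + 2)*(r + 4)*(r + 6)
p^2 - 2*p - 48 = (p - 8)*(p + 6)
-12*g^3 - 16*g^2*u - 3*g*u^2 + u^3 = (-6*g + u)*(g + u)*(2*g + u)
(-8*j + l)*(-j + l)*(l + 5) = 8*j^2*l + 40*j^2 - 9*j*l^2 - 45*j*l + l^3 + 5*l^2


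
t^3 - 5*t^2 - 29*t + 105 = (t - 7)*(t - 3)*(t + 5)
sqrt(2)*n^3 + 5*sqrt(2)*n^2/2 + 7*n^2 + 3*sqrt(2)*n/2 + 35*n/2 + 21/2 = (n + 3/2)*(n + 7*sqrt(2)/2)*(sqrt(2)*n + sqrt(2))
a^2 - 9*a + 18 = (a - 6)*(a - 3)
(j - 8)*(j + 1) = j^2 - 7*j - 8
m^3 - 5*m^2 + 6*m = m*(m - 3)*(m - 2)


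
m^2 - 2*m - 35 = (m - 7)*(m + 5)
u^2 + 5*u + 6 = (u + 2)*(u + 3)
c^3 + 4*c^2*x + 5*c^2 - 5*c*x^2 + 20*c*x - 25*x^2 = (c + 5)*(c - x)*(c + 5*x)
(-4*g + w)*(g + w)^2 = -4*g^3 - 7*g^2*w - 2*g*w^2 + w^3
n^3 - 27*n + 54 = (n - 3)^2*(n + 6)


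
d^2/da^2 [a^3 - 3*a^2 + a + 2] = 6*a - 6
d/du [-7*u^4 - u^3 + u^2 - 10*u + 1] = -28*u^3 - 3*u^2 + 2*u - 10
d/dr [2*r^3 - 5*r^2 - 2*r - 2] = 6*r^2 - 10*r - 2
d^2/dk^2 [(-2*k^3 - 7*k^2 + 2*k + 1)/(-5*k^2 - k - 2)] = 2*(-103*k^3 - 273*k^2 + 69*k + 41)/(125*k^6 + 75*k^5 + 165*k^4 + 61*k^3 + 66*k^2 + 12*k + 8)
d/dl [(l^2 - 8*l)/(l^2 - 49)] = 2*(4*l^2 - 49*l + 196)/(l^4 - 98*l^2 + 2401)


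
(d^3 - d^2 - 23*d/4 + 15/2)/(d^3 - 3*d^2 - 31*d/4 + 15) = (d - 2)/(d - 4)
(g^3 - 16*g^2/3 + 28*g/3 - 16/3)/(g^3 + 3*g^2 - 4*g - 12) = (3*g^2 - 10*g + 8)/(3*(g^2 + 5*g + 6))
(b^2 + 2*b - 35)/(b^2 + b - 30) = (b + 7)/(b + 6)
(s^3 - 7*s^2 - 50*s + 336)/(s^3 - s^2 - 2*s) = (-s^3 + 7*s^2 + 50*s - 336)/(s*(-s^2 + s + 2))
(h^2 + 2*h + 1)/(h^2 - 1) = (h + 1)/(h - 1)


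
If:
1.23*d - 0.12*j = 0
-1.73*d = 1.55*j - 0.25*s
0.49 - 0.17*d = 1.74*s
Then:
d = 0.00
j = 0.04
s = 0.28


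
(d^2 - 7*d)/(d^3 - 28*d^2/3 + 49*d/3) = 3/(3*d - 7)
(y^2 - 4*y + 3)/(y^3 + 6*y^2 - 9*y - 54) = (y - 1)/(y^2 + 9*y + 18)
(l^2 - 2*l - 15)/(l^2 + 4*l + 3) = (l - 5)/(l + 1)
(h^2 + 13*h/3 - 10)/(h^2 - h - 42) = (h - 5/3)/(h - 7)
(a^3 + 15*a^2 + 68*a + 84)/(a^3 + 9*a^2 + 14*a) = (a + 6)/a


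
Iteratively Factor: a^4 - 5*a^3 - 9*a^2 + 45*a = (a - 5)*(a^3 - 9*a) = a*(a - 5)*(a^2 - 9) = a*(a - 5)*(a + 3)*(a - 3)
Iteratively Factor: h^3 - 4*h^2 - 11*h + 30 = (h - 5)*(h^2 + h - 6) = (h - 5)*(h - 2)*(h + 3)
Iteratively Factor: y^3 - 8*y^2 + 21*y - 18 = (y - 2)*(y^2 - 6*y + 9) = (y - 3)*(y - 2)*(y - 3)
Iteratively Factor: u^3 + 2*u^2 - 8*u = (u + 4)*(u^2 - 2*u) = u*(u + 4)*(u - 2)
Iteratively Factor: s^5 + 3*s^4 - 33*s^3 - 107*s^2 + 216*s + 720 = (s - 5)*(s^4 + 8*s^3 + 7*s^2 - 72*s - 144) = (s - 5)*(s - 3)*(s^3 + 11*s^2 + 40*s + 48) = (s - 5)*(s - 3)*(s + 3)*(s^2 + 8*s + 16) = (s - 5)*(s - 3)*(s + 3)*(s + 4)*(s + 4)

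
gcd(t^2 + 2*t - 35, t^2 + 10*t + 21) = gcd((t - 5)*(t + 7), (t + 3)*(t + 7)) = t + 7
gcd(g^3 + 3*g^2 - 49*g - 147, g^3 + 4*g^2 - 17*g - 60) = g + 3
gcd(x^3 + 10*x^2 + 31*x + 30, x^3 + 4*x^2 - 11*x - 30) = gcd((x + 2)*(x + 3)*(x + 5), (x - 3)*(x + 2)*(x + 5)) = x^2 + 7*x + 10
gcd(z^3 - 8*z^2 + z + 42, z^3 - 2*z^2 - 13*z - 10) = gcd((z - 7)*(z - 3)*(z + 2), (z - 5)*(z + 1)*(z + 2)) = z + 2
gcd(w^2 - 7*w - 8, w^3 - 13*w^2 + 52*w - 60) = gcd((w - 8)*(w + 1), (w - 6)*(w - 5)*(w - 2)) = 1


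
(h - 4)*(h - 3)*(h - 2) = h^3 - 9*h^2 + 26*h - 24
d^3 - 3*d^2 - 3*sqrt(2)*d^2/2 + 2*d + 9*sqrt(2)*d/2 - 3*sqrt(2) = (d - 2)*(d - 1)*(d - 3*sqrt(2)/2)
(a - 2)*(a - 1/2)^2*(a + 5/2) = a^4 - a^3/2 - 21*a^2/4 + 41*a/8 - 5/4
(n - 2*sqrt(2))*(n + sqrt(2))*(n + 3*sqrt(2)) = n^3 + 2*sqrt(2)*n^2 - 10*n - 12*sqrt(2)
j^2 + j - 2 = (j - 1)*(j + 2)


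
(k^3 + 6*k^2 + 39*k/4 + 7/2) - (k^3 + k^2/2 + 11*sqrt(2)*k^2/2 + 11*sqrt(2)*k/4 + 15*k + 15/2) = -11*sqrt(2)*k^2/2 + 11*k^2/2 - 21*k/4 - 11*sqrt(2)*k/4 - 4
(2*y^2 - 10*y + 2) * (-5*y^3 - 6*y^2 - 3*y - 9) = -10*y^5 + 38*y^4 + 44*y^3 + 84*y - 18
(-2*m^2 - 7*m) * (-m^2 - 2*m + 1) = 2*m^4 + 11*m^3 + 12*m^2 - 7*m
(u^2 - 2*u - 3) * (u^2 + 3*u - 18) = u^4 + u^3 - 27*u^2 + 27*u + 54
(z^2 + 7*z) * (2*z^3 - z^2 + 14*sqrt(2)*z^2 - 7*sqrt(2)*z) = 2*z^5 + 13*z^4 + 14*sqrt(2)*z^4 - 7*z^3 + 91*sqrt(2)*z^3 - 49*sqrt(2)*z^2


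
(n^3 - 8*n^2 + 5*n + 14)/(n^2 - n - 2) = n - 7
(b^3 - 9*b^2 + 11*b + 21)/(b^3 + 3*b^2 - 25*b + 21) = (b^2 - 6*b - 7)/(b^2 + 6*b - 7)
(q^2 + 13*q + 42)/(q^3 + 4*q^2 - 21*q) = (q + 6)/(q*(q - 3))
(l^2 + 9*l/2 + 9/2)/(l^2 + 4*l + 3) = (l + 3/2)/(l + 1)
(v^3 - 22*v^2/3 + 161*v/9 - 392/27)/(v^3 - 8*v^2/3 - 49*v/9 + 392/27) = (3*v - 7)/(3*v + 7)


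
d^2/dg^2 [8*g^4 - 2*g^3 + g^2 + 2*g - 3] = 96*g^2 - 12*g + 2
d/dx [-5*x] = -5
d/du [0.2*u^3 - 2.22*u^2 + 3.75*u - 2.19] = 0.6*u^2 - 4.44*u + 3.75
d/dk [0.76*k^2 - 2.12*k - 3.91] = 1.52*k - 2.12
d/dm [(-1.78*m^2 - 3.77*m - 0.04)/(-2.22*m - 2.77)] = (3.9516*m^2 + 9.8612*m + 10.3541)/(4.9284*m^2 + 12.2988*m + 7.6729)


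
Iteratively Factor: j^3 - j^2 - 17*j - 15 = (j + 3)*(j^2 - 4*j - 5) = (j - 5)*(j + 3)*(j + 1)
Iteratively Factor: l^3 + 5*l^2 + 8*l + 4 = (l + 2)*(l^2 + 3*l + 2) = (l + 2)^2*(l + 1)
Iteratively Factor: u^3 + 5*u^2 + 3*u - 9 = (u + 3)*(u^2 + 2*u - 3) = (u + 3)^2*(u - 1)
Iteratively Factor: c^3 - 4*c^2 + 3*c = (c - 1)*(c^2 - 3*c) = c*(c - 1)*(c - 3)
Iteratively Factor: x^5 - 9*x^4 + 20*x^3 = (x)*(x^4 - 9*x^3 + 20*x^2) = x^2*(x^3 - 9*x^2 + 20*x) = x^2*(x - 5)*(x^2 - 4*x) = x^3*(x - 5)*(x - 4)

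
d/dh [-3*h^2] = -6*h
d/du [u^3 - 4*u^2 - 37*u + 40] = 3*u^2 - 8*u - 37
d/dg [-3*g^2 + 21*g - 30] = 21 - 6*g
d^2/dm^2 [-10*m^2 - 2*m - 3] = -20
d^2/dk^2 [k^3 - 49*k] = 6*k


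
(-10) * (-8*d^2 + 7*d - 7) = 80*d^2 - 70*d + 70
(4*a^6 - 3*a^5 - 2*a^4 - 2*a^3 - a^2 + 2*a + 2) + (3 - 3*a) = 4*a^6 - 3*a^5 - 2*a^4 - 2*a^3 - a^2 - a + 5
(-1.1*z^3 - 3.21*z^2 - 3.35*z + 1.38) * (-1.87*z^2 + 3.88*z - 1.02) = 2.057*z^5 + 1.7347*z^4 - 5.0683*z^3 - 12.3044*z^2 + 8.7714*z - 1.4076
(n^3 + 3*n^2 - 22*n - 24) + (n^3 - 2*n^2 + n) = 2*n^3 + n^2 - 21*n - 24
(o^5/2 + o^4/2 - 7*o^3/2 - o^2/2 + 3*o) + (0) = o^5/2 + o^4/2 - 7*o^3/2 - o^2/2 + 3*o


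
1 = 1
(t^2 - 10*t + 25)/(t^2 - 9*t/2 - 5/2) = 2*(t - 5)/(2*t + 1)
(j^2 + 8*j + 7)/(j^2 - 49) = (j + 1)/(j - 7)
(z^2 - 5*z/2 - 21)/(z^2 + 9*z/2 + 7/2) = (z - 6)/(z + 1)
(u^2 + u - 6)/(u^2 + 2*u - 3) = (u - 2)/(u - 1)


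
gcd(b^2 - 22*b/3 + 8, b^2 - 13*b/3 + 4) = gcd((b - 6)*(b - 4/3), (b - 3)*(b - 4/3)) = b - 4/3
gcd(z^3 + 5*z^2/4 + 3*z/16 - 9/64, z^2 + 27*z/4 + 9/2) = z + 3/4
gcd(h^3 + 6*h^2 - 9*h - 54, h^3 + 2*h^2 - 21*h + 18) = h^2 + 3*h - 18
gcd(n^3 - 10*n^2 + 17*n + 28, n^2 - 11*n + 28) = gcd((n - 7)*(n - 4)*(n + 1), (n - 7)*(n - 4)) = n^2 - 11*n + 28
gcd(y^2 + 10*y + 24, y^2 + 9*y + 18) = y + 6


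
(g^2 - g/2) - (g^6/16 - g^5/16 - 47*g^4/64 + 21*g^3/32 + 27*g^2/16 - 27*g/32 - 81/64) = -g^6/16 + g^5/16 + 47*g^4/64 - 21*g^3/32 - 11*g^2/16 + 11*g/32 + 81/64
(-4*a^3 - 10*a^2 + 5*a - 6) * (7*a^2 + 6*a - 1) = -28*a^5 - 94*a^4 - 21*a^3 - 2*a^2 - 41*a + 6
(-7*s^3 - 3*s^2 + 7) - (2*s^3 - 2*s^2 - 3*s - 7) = -9*s^3 - s^2 + 3*s + 14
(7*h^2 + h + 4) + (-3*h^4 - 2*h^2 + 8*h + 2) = -3*h^4 + 5*h^2 + 9*h + 6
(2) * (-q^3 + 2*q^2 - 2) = -2*q^3 + 4*q^2 - 4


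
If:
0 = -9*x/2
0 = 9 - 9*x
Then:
No Solution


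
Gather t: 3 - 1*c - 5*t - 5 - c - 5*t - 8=-2*c - 10*t - 10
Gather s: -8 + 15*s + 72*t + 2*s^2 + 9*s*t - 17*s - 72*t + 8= 2*s^2 + s*(9*t - 2)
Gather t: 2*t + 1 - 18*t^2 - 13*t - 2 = -18*t^2 - 11*t - 1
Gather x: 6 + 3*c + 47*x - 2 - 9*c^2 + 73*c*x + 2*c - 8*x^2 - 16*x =-9*c^2 + 5*c - 8*x^2 + x*(73*c + 31) + 4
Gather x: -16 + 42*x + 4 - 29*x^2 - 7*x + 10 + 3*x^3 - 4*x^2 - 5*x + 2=3*x^3 - 33*x^2 + 30*x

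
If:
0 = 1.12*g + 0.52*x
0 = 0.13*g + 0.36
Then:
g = -2.77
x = 5.96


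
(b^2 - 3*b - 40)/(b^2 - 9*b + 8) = (b + 5)/(b - 1)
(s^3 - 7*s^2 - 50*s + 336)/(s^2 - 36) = (s^2 - s - 56)/(s + 6)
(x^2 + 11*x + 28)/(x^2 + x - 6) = (x^2 + 11*x + 28)/(x^2 + x - 6)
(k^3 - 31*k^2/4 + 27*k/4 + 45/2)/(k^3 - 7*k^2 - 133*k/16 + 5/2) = 4*(k^2 - 9*k + 18)/(4*k^2 - 33*k + 8)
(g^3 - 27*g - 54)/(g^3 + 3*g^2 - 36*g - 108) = (g + 3)/(g + 6)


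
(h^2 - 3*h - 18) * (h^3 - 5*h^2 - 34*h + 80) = h^5 - 8*h^4 - 37*h^3 + 272*h^2 + 372*h - 1440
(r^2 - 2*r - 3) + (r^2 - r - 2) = 2*r^2 - 3*r - 5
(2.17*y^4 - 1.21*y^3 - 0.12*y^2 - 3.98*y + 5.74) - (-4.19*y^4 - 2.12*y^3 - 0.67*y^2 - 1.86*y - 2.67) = 6.36*y^4 + 0.91*y^3 + 0.55*y^2 - 2.12*y + 8.41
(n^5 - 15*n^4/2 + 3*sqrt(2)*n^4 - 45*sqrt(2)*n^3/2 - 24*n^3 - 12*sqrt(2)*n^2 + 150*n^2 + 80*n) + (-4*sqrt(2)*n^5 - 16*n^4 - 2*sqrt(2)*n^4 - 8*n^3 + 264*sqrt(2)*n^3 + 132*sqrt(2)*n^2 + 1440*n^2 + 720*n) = -4*sqrt(2)*n^5 + n^5 - 47*n^4/2 + sqrt(2)*n^4 - 32*n^3 + 483*sqrt(2)*n^3/2 + 120*sqrt(2)*n^2 + 1590*n^2 + 800*n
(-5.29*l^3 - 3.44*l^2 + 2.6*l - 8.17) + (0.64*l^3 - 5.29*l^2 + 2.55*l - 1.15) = -4.65*l^3 - 8.73*l^2 + 5.15*l - 9.32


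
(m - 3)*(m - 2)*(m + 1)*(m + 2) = m^4 - 2*m^3 - 7*m^2 + 8*m + 12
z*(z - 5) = z^2 - 5*z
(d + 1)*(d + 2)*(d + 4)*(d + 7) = d^4 + 14*d^3 + 63*d^2 + 106*d + 56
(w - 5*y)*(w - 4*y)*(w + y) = w^3 - 8*w^2*y + 11*w*y^2 + 20*y^3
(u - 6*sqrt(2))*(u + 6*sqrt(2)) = u^2 - 72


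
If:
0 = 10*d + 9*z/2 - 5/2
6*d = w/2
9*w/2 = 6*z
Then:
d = 5/101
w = 60/101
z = 45/101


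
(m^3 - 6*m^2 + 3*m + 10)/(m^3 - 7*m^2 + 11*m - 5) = (m^2 - m - 2)/(m^2 - 2*m + 1)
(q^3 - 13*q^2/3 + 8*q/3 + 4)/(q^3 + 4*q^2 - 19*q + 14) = (q^2 - 7*q/3 - 2)/(q^2 + 6*q - 7)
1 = 1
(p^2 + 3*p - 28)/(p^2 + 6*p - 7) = (p - 4)/(p - 1)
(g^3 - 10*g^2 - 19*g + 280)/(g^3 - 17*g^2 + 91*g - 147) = (g^2 - 3*g - 40)/(g^2 - 10*g + 21)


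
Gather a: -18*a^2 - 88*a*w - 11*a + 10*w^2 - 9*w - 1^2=-18*a^2 + a*(-88*w - 11) + 10*w^2 - 9*w - 1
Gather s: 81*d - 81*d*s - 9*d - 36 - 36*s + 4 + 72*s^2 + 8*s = 72*d + 72*s^2 + s*(-81*d - 28) - 32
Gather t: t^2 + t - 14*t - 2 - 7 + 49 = t^2 - 13*t + 40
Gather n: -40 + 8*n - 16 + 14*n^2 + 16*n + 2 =14*n^2 + 24*n - 54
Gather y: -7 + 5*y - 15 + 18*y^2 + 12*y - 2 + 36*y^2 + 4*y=54*y^2 + 21*y - 24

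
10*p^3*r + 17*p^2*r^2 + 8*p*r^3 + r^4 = r*(p + r)*(2*p + r)*(5*p + r)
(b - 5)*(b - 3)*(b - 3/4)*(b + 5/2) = b^4 - 25*b^3/4 - 7*b^2/8 + 165*b/4 - 225/8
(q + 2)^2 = q^2 + 4*q + 4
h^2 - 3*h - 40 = (h - 8)*(h + 5)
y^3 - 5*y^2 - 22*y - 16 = (y - 8)*(y + 1)*(y + 2)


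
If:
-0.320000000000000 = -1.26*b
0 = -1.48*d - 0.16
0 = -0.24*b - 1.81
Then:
No Solution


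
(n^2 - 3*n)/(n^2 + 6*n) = (n - 3)/(n + 6)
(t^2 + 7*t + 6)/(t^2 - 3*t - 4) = (t + 6)/(t - 4)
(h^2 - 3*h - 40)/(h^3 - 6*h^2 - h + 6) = (h^2 - 3*h - 40)/(h^3 - 6*h^2 - h + 6)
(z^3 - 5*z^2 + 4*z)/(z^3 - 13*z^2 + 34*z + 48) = z*(z^2 - 5*z + 4)/(z^3 - 13*z^2 + 34*z + 48)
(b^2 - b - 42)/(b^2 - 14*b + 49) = (b + 6)/(b - 7)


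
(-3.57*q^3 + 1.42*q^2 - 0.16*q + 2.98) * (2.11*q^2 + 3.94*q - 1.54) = -7.5327*q^5 - 11.0696*q^4 + 10.755*q^3 + 3.4706*q^2 + 11.9876*q - 4.5892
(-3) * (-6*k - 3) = 18*k + 9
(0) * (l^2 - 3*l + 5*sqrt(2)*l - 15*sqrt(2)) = 0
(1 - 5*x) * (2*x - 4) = -10*x^2 + 22*x - 4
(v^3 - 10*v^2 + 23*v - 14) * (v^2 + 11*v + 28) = v^5 + v^4 - 59*v^3 - 41*v^2 + 490*v - 392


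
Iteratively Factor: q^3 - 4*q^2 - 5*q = (q - 5)*(q^2 + q) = q*(q - 5)*(q + 1)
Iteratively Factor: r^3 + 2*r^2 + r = (r)*(r^2 + 2*r + 1) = r*(r + 1)*(r + 1)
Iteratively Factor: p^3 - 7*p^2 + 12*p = (p - 3)*(p^2 - 4*p) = (p - 4)*(p - 3)*(p)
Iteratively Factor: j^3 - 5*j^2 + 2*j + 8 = (j - 4)*(j^2 - j - 2) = (j - 4)*(j + 1)*(j - 2)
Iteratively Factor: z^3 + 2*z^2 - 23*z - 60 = (z + 3)*(z^2 - z - 20) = (z - 5)*(z + 3)*(z + 4)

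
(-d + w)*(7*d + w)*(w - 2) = -7*d^2*w + 14*d^2 + 6*d*w^2 - 12*d*w + w^3 - 2*w^2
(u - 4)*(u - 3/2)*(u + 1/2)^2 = u^4 - 9*u^3/2 + 3*u^2/4 + 37*u/8 + 3/2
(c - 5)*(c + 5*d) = c^2 + 5*c*d - 5*c - 25*d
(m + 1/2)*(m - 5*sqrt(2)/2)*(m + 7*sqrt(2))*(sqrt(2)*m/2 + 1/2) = sqrt(2)*m^4/2 + sqrt(2)*m^3/4 + 5*m^3 - 61*sqrt(2)*m^2/4 + 5*m^2/2 - 35*m/2 - 61*sqrt(2)*m/8 - 35/4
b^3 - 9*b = b*(b - 3)*(b + 3)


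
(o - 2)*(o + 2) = o^2 - 4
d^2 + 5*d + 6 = (d + 2)*(d + 3)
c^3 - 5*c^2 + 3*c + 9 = (c - 3)^2*(c + 1)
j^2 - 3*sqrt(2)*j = j*(j - 3*sqrt(2))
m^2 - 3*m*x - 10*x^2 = (m - 5*x)*(m + 2*x)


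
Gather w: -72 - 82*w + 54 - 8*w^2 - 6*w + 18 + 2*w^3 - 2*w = 2*w^3 - 8*w^2 - 90*w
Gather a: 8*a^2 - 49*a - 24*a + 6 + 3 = 8*a^2 - 73*a + 9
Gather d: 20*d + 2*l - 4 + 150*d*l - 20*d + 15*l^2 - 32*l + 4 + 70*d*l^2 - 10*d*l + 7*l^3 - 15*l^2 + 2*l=d*(70*l^2 + 140*l) + 7*l^3 - 28*l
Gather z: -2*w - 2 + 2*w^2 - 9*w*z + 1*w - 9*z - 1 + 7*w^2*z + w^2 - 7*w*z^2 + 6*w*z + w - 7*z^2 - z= 3*w^2 + z^2*(-7*w - 7) + z*(7*w^2 - 3*w - 10) - 3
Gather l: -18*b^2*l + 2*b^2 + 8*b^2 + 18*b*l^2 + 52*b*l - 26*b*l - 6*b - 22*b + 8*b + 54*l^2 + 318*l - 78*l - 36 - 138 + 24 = 10*b^2 - 20*b + l^2*(18*b + 54) + l*(-18*b^2 + 26*b + 240) - 150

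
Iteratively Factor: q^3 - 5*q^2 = (q - 5)*(q^2) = q*(q - 5)*(q)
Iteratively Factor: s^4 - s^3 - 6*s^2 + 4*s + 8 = (s + 1)*(s^3 - 2*s^2 - 4*s + 8) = (s - 2)*(s + 1)*(s^2 - 4) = (s - 2)*(s + 1)*(s + 2)*(s - 2)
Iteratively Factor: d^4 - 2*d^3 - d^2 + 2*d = (d + 1)*(d^3 - 3*d^2 + 2*d) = d*(d + 1)*(d^2 - 3*d + 2) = d*(d - 1)*(d + 1)*(d - 2)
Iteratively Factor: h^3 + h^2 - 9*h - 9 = (h + 3)*(h^2 - 2*h - 3) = (h - 3)*(h + 3)*(h + 1)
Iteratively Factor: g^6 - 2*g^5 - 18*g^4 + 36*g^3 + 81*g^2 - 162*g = (g)*(g^5 - 2*g^4 - 18*g^3 + 36*g^2 + 81*g - 162) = g*(g - 3)*(g^4 + g^3 - 15*g^2 - 9*g + 54) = g*(g - 3)^2*(g^3 + 4*g^2 - 3*g - 18) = g*(g - 3)^2*(g + 3)*(g^2 + g - 6) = g*(g - 3)^2*(g - 2)*(g + 3)*(g + 3)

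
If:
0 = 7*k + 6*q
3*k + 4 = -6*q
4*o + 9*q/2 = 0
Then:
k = 1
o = 21/16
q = -7/6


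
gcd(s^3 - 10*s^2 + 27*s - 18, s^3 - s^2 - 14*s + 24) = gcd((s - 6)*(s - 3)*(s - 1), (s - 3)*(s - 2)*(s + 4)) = s - 3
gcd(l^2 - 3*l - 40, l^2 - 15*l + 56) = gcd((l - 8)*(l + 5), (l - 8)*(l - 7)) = l - 8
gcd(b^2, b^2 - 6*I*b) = b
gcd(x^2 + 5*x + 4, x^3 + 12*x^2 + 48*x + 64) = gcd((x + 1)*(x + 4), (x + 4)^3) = x + 4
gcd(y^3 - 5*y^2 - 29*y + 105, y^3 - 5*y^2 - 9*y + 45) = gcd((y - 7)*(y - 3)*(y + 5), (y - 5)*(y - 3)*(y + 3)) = y - 3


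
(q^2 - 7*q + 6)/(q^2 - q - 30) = (q - 1)/(q + 5)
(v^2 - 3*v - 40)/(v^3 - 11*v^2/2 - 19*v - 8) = 2*(v + 5)/(2*v^2 + 5*v + 2)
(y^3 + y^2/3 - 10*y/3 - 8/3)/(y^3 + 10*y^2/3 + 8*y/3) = (y^2 - y - 2)/(y*(y + 2))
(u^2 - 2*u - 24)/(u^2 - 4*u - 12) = (u + 4)/(u + 2)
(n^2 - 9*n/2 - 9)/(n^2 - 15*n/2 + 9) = (2*n + 3)/(2*n - 3)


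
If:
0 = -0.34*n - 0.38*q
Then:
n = -1.11764705882353*q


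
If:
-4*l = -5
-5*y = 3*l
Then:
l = 5/4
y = -3/4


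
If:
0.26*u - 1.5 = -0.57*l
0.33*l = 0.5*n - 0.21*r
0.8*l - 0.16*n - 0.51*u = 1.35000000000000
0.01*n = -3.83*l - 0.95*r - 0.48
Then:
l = 2.04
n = -2.31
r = -8.72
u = 1.29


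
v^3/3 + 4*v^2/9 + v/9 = v*(v/3 + 1/3)*(v + 1/3)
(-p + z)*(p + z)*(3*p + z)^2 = -9*p^4 - 6*p^3*z + 8*p^2*z^2 + 6*p*z^3 + z^4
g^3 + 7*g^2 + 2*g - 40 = (g - 2)*(g + 4)*(g + 5)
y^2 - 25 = (y - 5)*(y + 5)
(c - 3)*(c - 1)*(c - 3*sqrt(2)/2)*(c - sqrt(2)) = c^4 - 4*c^3 - 5*sqrt(2)*c^3/2 + 6*c^2 + 10*sqrt(2)*c^2 - 12*c - 15*sqrt(2)*c/2 + 9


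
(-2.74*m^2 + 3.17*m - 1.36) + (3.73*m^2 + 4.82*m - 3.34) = 0.99*m^2 + 7.99*m - 4.7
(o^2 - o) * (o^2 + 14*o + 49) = o^4 + 13*o^3 + 35*o^2 - 49*o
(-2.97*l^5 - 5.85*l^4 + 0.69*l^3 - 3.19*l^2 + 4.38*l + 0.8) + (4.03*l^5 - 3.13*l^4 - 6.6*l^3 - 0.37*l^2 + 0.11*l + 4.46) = 1.06*l^5 - 8.98*l^4 - 5.91*l^3 - 3.56*l^2 + 4.49*l + 5.26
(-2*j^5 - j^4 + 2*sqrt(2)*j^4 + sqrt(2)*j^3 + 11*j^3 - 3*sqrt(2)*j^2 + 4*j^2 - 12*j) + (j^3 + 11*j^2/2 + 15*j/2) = -2*j^5 - j^4 + 2*sqrt(2)*j^4 + sqrt(2)*j^3 + 12*j^3 - 3*sqrt(2)*j^2 + 19*j^2/2 - 9*j/2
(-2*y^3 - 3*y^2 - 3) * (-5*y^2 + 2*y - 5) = 10*y^5 + 11*y^4 + 4*y^3 + 30*y^2 - 6*y + 15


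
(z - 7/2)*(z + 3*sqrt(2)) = z^2 - 7*z/2 + 3*sqrt(2)*z - 21*sqrt(2)/2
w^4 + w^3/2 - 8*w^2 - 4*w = w*(w + 1/2)*(w - 2*sqrt(2))*(w + 2*sqrt(2))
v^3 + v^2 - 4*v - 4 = (v - 2)*(v + 1)*(v + 2)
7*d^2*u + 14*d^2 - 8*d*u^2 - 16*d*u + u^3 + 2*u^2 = (-7*d + u)*(-d + u)*(u + 2)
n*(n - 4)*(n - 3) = n^3 - 7*n^2 + 12*n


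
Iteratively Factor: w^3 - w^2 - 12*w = (w - 4)*(w^2 + 3*w) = w*(w - 4)*(w + 3)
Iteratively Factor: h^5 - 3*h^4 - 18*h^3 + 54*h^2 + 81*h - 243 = (h - 3)*(h^4 - 18*h^2 + 81) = (h - 3)*(h + 3)*(h^3 - 3*h^2 - 9*h + 27) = (h - 3)*(h + 3)^2*(h^2 - 6*h + 9) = (h - 3)^2*(h + 3)^2*(h - 3)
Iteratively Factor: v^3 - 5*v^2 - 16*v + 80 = (v - 5)*(v^2 - 16) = (v - 5)*(v - 4)*(v + 4)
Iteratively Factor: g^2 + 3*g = (g)*(g + 3)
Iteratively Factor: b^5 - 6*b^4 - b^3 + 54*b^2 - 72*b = (b - 3)*(b^4 - 3*b^3 - 10*b^2 + 24*b) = (b - 4)*(b - 3)*(b^3 + b^2 - 6*b) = (b - 4)*(b - 3)*(b - 2)*(b^2 + 3*b) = b*(b - 4)*(b - 3)*(b - 2)*(b + 3)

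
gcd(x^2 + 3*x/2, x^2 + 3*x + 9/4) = x + 3/2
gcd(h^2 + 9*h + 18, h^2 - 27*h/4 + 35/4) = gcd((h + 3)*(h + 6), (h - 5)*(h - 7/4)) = 1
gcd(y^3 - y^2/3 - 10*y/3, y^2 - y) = y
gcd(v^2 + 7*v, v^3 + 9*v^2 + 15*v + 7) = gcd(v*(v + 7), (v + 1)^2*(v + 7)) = v + 7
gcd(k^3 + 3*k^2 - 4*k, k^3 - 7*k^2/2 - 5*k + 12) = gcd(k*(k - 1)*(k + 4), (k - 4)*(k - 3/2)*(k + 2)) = 1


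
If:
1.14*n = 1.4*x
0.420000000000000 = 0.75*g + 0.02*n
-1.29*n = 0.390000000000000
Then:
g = 0.57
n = -0.30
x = -0.25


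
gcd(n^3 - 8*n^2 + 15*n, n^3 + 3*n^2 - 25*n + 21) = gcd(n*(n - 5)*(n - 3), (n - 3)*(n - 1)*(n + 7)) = n - 3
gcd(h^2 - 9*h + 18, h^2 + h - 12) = h - 3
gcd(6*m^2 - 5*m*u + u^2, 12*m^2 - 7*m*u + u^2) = -3*m + u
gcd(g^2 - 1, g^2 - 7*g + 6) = g - 1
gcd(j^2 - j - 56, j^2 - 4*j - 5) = 1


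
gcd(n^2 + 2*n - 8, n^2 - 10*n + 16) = n - 2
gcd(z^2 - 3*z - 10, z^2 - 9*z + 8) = 1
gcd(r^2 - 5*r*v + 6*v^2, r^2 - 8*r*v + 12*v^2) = r - 2*v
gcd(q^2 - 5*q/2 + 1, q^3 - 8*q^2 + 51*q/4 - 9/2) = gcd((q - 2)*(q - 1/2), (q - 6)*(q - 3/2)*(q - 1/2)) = q - 1/2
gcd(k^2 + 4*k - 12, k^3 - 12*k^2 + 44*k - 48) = k - 2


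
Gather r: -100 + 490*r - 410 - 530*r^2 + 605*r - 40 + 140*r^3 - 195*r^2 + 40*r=140*r^3 - 725*r^2 + 1135*r - 550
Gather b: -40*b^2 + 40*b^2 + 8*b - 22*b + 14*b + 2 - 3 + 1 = 0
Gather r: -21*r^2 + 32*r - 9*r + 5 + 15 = -21*r^2 + 23*r + 20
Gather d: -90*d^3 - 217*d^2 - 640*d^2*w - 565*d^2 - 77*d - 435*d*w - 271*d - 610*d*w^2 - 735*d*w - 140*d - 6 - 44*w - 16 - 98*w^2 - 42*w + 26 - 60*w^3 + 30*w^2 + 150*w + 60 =-90*d^3 + d^2*(-640*w - 782) + d*(-610*w^2 - 1170*w - 488) - 60*w^3 - 68*w^2 + 64*w + 64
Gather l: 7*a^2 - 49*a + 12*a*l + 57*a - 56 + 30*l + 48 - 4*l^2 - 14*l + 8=7*a^2 + 8*a - 4*l^2 + l*(12*a + 16)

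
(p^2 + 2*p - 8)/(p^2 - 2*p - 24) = (p - 2)/(p - 6)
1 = 1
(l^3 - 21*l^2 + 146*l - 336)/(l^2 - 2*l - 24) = (l^2 - 15*l + 56)/(l + 4)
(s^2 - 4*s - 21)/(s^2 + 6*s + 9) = (s - 7)/(s + 3)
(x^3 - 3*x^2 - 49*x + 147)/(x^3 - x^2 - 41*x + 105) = (x - 7)/(x - 5)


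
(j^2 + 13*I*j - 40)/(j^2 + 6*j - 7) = (j^2 + 13*I*j - 40)/(j^2 + 6*j - 7)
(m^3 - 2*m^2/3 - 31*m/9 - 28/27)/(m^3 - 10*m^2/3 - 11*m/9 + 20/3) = (9*m^2 - 18*m - 7)/(3*(3*m^2 - 14*m + 15))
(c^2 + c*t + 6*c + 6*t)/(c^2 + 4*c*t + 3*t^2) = (c + 6)/(c + 3*t)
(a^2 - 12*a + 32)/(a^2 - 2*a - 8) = (a - 8)/(a + 2)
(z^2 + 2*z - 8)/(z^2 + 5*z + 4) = (z - 2)/(z + 1)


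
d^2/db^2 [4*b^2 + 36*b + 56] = 8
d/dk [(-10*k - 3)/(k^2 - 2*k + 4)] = 2*(5*k^2 + 3*k - 23)/(k^4 - 4*k^3 + 12*k^2 - 16*k + 16)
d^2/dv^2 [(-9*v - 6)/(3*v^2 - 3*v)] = 2*(-3*v^3 - 6*v^2 + 6*v - 2)/(v^3*(v^3 - 3*v^2 + 3*v - 1))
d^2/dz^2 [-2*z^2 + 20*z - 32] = -4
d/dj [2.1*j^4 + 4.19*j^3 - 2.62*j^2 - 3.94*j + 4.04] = 8.4*j^3 + 12.57*j^2 - 5.24*j - 3.94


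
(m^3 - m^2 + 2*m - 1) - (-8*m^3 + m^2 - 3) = 9*m^3 - 2*m^2 + 2*m + 2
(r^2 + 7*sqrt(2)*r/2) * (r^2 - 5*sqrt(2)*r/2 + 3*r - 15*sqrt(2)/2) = r^4 + sqrt(2)*r^3 + 3*r^3 - 35*r^2/2 + 3*sqrt(2)*r^2 - 105*r/2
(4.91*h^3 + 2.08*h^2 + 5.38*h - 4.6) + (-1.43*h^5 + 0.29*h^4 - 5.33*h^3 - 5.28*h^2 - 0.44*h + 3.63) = -1.43*h^5 + 0.29*h^4 - 0.42*h^3 - 3.2*h^2 + 4.94*h - 0.97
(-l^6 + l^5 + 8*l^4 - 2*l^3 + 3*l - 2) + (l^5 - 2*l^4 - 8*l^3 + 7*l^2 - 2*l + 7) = -l^6 + 2*l^5 + 6*l^4 - 10*l^3 + 7*l^2 + l + 5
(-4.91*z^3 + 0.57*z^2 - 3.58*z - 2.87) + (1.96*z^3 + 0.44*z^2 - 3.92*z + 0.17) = -2.95*z^3 + 1.01*z^2 - 7.5*z - 2.7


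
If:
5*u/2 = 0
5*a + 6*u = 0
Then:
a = 0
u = 0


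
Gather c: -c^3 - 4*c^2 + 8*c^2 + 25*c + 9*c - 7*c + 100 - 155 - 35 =-c^3 + 4*c^2 + 27*c - 90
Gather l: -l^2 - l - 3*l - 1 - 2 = -l^2 - 4*l - 3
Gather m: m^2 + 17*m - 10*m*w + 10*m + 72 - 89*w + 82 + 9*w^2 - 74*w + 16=m^2 + m*(27 - 10*w) + 9*w^2 - 163*w + 170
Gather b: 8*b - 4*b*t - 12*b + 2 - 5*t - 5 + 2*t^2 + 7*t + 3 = b*(-4*t - 4) + 2*t^2 + 2*t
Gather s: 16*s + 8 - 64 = 16*s - 56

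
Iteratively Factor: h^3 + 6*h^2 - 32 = (h + 4)*(h^2 + 2*h - 8) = (h - 2)*(h + 4)*(h + 4)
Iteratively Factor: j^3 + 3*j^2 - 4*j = (j)*(j^2 + 3*j - 4) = j*(j + 4)*(j - 1)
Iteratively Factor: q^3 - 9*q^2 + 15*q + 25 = (q - 5)*(q^2 - 4*q - 5) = (q - 5)^2*(q + 1)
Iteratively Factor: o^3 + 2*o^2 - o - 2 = (o + 2)*(o^2 - 1) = (o - 1)*(o + 2)*(o + 1)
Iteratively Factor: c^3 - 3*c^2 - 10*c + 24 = (c + 3)*(c^2 - 6*c + 8) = (c - 2)*(c + 3)*(c - 4)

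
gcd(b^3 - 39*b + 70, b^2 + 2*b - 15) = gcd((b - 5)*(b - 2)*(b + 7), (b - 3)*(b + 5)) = 1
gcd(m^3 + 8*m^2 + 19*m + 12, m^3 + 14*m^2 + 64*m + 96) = m + 4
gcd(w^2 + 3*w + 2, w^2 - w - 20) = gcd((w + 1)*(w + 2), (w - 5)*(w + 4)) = 1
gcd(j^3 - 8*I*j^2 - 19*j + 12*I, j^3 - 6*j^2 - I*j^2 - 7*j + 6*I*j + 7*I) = j - I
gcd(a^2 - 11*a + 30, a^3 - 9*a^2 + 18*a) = a - 6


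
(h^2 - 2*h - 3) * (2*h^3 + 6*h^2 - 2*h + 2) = 2*h^5 + 2*h^4 - 20*h^3 - 12*h^2 + 2*h - 6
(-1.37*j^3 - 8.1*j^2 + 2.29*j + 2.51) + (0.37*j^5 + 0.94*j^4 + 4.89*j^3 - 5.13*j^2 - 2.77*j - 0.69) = 0.37*j^5 + 0.94*j^4 + 3.52*j^3 - 13.23*j^2 - 0.48*j + 1.82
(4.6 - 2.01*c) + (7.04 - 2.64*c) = 11.64 - 4.65*c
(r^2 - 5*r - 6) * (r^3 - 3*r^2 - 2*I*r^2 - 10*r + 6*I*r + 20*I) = r^5 - 8*r^4 - 2*I*r^4 - r^3 + 16*I*r^3 + 68*r^2 + 2*I*r^2 + 60*r - 136*I*r - 120*I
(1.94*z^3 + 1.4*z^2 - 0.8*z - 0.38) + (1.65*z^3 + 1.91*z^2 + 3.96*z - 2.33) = 3.59*z^3 + 3.31*z^2 + 3.16*z - 2.71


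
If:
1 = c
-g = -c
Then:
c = 1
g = 1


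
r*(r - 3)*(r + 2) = r^3 - r^2 - 6*r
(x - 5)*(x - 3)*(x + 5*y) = x^3 + 5*x^2*y - 8*x^2 - 40*x*y + 15*x + 75*y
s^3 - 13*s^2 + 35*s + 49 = (s - 7)^2*(s + 1)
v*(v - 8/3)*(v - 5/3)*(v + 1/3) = v^4 - 4*v^3 + 3*v^2 + 40*v/27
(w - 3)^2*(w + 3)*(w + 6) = w^4 + 3*w^3 - 27*w^2 - 27*w + 162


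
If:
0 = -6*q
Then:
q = 0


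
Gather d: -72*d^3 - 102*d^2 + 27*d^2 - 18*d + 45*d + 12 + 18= -72*d^3 - 75*d^2 + 27*d + 30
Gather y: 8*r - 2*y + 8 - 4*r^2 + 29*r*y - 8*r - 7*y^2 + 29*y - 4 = -4*r^2 - 7*y^2 + y*(29*r + 27) + 4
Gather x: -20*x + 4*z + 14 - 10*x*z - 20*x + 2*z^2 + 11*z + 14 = x*(-10*z - 40) + 2*z^2 + 15*z + 28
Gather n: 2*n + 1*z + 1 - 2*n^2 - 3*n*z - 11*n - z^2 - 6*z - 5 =-2*n^2 + n*(-3*z - 9) - z^2 - 5*z - 4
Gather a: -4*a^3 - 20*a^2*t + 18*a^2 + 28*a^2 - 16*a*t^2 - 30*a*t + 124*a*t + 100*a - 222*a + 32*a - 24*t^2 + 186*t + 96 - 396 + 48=-4*a^3 + a^2*(46 - 20*t) + a*(-16*t^2 + 94*t - 90) - 24*t^2 + 186*t - 252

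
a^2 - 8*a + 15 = (a - 5)*(a - 3)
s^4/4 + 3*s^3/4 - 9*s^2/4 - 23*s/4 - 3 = (s/4 + 1)*(s - 3)*(s + 1)^2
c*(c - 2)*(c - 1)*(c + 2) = c^4 - c^3 - 4*c^2 + 4*c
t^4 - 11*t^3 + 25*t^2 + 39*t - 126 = (t - 7)*(t - 3)^2*(t + 2)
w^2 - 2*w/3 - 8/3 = (w - 2)*(w + 4/3)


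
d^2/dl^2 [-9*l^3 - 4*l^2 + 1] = -54*l - 8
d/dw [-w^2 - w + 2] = -2*w - 1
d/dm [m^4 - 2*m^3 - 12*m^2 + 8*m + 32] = 4*m^3 - 6*m^2 - 24*m + 8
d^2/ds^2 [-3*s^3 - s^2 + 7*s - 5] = -18*s - 2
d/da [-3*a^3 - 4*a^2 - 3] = a*(-9*a - 8)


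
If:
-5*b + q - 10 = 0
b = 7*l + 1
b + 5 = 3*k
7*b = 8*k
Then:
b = 40/13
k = 35/13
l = 27/91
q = 330/13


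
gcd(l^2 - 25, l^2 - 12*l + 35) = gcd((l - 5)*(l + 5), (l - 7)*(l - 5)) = l - 5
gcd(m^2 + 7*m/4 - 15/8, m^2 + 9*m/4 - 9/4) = m - 3/4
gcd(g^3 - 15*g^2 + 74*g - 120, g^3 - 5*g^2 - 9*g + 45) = g - 5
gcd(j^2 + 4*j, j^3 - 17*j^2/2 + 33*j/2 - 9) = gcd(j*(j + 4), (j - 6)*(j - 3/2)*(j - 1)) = 1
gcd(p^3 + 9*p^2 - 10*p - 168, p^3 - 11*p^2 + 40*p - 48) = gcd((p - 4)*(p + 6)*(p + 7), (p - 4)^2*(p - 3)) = p - 4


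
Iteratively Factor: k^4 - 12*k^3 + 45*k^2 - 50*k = (k - 5)*(k^3 - 7*k^2 + 10*k) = k*(k - 5)*(k^2 - 7*k + 10) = k*(k - 5)*(k - 2)*(k - 5)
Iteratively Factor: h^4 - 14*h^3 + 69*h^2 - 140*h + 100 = (h - 5)*(h^3 - 9*h^2 + 24*h - 20) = (h - 5)^2*(h^2 - 4*h + 4) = (h - 5)^2*(h - 2)*(h - 2)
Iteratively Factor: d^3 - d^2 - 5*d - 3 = (d - 3)*(d^2 + 2*d + 1) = (d - 3)*(d + 1)*(d + 1)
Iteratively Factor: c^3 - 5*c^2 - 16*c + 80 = (c + 4)*(c^2 - 9*c + 20) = (c - 5)*(c + 4)*(c - 4)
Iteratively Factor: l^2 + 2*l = (l + 2)*(l)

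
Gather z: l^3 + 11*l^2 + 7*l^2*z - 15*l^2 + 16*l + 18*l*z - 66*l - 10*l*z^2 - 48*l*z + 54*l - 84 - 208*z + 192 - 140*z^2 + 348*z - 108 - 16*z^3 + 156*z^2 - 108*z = l^3 - 4*l^2 + 4*l - 16*z^3 + z^2*(16 - 10*l) + z*(7*l^2 - 30*l + 32)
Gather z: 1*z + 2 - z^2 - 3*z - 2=-z^2 - 2*z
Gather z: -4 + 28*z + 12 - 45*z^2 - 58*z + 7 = -45*z^2 - 30*z + 15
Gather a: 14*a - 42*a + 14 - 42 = -28*a - 28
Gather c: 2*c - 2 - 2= 2*c - 4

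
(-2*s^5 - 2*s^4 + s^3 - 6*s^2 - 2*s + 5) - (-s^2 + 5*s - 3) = -2*s^5 - 2*s^4 + s^3 - 5*s^2 - 7*s + 8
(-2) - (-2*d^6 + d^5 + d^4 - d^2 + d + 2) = 2*d^6 - d^5 - d^4 + d^2 - d - 4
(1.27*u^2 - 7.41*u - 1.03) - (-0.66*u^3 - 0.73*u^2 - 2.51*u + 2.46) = 0.66*u^3 + 2.0*u^2 - 4.9*u - 3.49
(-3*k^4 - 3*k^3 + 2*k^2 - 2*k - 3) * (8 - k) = 3*k^5 - 21*k^4 - 26*k^3 + 18*k^2 - 13*k - 24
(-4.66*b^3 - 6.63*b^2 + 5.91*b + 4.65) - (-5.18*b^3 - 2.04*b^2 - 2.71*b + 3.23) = 0.52*b^3 - 4.59*b^2 + 8.62*b + 1.42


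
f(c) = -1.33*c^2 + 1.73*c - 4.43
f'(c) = 1.73 - 2.66*c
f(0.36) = -3.98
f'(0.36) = 0.77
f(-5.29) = -50.80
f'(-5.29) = 15.80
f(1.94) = -6.08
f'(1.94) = -3.43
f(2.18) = -6.98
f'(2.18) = -4.07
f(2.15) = -6.86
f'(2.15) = -3.99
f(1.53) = -4.90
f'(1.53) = -2.34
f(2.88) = -10.48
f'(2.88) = -5.93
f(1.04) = -4.07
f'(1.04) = -1.04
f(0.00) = -4.43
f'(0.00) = 1.73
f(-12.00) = -216.71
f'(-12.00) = 33.65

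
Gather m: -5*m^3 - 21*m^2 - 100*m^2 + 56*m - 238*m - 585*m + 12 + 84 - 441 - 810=-5*m^3 - 121*m^2 - 767*m - 1155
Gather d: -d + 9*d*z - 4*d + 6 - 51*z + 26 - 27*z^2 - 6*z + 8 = d*(9*z - 5) - 27*z^2 - 57*z + 40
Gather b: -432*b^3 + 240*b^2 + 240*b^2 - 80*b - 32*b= -432*b^3 + 480*b^2 - 112*b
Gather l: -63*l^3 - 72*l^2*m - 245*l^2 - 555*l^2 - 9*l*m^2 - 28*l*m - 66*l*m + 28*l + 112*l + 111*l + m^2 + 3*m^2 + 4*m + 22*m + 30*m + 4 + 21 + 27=-63*l^3 + l^2*(-72*m - 800) + l*(-9*m^2 - 94*m + 251) + 4*m^2 + 56*m + 52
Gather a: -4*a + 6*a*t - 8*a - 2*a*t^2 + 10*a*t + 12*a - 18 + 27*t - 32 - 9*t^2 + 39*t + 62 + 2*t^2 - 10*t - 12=a*(-2*t^2 + 16*t) - 7*t^2 + 56*t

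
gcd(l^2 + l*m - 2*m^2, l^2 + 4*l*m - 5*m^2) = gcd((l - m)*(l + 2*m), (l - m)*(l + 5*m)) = l - m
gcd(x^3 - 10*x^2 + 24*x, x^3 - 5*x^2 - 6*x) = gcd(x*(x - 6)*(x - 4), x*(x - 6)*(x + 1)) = x^2 - 6*x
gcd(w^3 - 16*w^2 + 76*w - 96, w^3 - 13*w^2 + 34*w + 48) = w^2 - 14*w + 48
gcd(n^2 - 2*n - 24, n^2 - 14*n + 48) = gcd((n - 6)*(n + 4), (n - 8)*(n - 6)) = n - 6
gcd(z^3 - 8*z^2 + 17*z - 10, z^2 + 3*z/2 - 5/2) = z - 1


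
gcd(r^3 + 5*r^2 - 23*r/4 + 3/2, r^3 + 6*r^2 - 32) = 1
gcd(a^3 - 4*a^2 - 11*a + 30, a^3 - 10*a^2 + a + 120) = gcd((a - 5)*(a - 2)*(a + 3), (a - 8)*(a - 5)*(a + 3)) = a^2 - 2*a - 15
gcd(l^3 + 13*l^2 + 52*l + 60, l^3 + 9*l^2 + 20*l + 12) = l^2 + 8*l + 12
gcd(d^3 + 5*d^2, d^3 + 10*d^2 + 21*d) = d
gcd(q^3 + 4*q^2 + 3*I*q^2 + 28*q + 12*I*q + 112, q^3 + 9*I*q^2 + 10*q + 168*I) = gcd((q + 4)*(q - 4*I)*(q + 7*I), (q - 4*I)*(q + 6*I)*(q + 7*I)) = q^2 + 3*I*q + 28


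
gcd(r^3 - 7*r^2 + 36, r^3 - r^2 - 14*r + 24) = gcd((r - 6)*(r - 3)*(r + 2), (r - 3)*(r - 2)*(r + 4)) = r - 3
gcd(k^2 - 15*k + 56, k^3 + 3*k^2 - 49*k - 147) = k - 7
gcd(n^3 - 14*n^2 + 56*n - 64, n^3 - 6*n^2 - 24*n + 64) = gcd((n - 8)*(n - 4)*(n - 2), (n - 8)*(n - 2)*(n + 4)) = n^2 - 10*n + 16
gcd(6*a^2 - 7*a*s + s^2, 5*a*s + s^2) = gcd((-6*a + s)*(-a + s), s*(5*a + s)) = 1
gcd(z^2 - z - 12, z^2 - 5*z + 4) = z - 4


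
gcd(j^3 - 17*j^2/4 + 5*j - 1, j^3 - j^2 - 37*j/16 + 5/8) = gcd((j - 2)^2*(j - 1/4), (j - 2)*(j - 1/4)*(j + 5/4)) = j^2 - 9*j/4 + 1/2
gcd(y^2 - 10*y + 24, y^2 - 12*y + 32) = y - 4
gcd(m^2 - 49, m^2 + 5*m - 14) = m + 7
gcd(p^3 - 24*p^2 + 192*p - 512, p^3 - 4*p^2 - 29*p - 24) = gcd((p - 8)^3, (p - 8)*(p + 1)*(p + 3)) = p - 8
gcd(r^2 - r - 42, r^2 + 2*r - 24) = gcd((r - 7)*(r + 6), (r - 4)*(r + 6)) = r + 6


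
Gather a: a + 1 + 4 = a + 5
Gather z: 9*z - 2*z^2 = -2*z^2 + 9*z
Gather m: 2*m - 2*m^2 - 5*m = -2*m^2 - 3*m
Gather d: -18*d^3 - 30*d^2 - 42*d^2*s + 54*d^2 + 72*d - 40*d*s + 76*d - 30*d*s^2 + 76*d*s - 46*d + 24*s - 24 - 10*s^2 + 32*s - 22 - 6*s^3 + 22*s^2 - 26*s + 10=-18*d^3 + d^2*(24 - 42*s) + d*(-30*s^2 + 36*s + 102) - 6*s^3 + 12*s^2 + 30*s - 36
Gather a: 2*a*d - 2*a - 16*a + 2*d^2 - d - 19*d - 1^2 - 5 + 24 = a*(2*d - 18) + 2*d^2 - 20*d + 18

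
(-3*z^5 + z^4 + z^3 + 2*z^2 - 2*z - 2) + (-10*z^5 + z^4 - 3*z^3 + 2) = -13*z^5 + 2*z^4 - 2*z^3 + 2*z^2 - 2*z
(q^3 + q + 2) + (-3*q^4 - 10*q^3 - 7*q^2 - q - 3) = -3*q^4 - 9*q^3 - 7*q^2 - 1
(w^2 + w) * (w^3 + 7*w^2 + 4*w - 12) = w^5 + 8*w^4 + 11*w^3 - 8*w^2 - 12*w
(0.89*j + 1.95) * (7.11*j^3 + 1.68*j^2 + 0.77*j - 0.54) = 6.3279*j^4 + 15.3597*j^3 + 3.9613*j^2 + 1.0209*j - 1.053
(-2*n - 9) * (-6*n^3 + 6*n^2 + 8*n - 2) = 12*n^4 + 42*n^3 - 70*n^2 - 68*n + 18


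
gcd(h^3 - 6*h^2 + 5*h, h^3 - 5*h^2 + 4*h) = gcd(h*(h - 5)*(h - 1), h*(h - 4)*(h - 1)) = h^2 - h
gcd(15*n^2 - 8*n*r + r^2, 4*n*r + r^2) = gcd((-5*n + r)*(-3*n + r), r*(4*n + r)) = 1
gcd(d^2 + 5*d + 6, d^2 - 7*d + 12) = 1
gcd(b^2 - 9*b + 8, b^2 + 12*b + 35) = 1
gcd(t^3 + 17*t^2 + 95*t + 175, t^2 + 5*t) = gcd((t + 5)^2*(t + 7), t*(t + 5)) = t + 5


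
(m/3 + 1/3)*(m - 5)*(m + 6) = m^3/3 + 2*m^2/3 - 29*m/3 - 10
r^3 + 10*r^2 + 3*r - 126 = (r - 3)*(r + 6)*(r + 7)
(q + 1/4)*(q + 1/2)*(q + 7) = q^3 + 31*q^2/4 + 43*q/8 + 7/8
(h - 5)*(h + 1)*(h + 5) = h^3 + h^2 - 25*h - 25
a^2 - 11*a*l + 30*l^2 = (a - 6*l)*(a - 5*l)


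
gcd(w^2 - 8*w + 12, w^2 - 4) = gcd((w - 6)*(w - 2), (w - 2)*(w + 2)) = w - 2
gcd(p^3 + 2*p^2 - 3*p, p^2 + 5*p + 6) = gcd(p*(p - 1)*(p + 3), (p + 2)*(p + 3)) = p + 3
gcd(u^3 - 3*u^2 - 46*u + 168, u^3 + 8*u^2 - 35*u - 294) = u^2 + u - 42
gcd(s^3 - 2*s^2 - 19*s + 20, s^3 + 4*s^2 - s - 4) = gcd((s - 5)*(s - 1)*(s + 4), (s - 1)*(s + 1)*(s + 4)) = s^2 + 3*s - 4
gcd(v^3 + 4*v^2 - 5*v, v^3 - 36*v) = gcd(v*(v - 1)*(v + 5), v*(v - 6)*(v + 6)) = v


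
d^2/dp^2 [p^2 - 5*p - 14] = 2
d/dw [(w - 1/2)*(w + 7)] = 2*w + 13/2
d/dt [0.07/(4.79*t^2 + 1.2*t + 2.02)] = (-0.6706*t - 0.084)/(4.79*t^2 + 1.2*t + 2.02)^2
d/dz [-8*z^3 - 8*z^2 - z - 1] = -24*z^2 - 16*z - 1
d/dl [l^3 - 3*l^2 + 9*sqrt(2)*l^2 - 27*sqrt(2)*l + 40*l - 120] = 3*l^2 - 6*l + 18*sqrt(2)*l - 27*sqrt(2) + 40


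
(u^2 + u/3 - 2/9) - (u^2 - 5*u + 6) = 16*u/3 - 56/9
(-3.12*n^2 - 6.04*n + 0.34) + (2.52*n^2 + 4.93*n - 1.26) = -0.6*n^2 - 1.11*n - 0.92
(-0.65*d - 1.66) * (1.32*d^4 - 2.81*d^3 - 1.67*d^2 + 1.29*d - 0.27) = -0.858*d^5 - 0.3647*d^4 + 5.7501*d^3 + 1.9337*d^2 - 1.9659*d + 0.4482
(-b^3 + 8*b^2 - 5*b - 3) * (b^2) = -b^5 + 8*b^4 - 5*b^3 - 3*b^2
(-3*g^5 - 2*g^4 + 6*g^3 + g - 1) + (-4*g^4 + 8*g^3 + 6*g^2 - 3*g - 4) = -3*g^5 - 6*g^4 + 14*g^3 + 6*g^2 - 2*g - 5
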